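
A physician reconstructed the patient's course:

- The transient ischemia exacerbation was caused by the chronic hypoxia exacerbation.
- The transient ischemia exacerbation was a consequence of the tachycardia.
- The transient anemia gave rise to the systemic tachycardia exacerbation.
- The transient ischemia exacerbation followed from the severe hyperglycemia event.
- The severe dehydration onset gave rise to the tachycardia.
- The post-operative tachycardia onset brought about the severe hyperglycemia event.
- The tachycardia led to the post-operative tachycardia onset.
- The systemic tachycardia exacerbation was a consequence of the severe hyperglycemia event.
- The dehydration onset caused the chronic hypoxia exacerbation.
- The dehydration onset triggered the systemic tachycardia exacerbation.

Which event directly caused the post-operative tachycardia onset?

Upstream contributors include the severe dehydration onset, but only the tachycardia feeds directly into the post-operative tachycardia onset.

the tachycardia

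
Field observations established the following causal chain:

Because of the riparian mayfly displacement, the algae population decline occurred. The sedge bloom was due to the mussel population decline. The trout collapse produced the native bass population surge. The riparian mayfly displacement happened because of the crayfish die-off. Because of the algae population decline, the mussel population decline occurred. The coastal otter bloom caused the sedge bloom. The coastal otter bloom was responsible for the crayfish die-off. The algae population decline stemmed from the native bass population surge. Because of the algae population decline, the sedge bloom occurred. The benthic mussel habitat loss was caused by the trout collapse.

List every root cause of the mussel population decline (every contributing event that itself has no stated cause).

the coastal otter bloom, the trout collapse

Tracing upstream from the mussel population decline: the mussel population decline ← the algae population decline ← the native bass population surge ← the trout collapse.
A separate upstream branch: the mussel population decline ← the algae population decline ← the riparian mayfly displacement ← the crayfish die-off ← the coastal otter bloom.
Each of those chain origins has no stated cause.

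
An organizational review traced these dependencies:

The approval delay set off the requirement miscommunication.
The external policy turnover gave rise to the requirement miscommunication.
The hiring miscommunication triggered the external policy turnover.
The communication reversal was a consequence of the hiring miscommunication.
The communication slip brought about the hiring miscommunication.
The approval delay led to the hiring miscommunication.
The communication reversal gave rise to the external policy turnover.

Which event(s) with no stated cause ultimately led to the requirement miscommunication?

the approval delay, the communication slip

Tracing upstream from the requirement miscommunication: the requirement miscommunication ← the approval delay.
A separate upstream branch: the requirement miscommunication ← the external policy turnover ← the hiring miscommunication ← the communication slip.
Each of those chain origins has no stated cause.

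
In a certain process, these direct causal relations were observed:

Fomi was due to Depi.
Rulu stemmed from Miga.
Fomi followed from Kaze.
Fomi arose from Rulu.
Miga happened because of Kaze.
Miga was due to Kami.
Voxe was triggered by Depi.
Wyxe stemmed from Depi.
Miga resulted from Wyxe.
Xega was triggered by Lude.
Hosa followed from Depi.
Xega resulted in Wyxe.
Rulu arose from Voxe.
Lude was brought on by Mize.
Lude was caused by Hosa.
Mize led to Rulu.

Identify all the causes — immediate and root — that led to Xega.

Immediate cause of Xega: Lude.
Further upstream: Mize, Depi, Hosa.

Depi, Hosa, Lude, Mize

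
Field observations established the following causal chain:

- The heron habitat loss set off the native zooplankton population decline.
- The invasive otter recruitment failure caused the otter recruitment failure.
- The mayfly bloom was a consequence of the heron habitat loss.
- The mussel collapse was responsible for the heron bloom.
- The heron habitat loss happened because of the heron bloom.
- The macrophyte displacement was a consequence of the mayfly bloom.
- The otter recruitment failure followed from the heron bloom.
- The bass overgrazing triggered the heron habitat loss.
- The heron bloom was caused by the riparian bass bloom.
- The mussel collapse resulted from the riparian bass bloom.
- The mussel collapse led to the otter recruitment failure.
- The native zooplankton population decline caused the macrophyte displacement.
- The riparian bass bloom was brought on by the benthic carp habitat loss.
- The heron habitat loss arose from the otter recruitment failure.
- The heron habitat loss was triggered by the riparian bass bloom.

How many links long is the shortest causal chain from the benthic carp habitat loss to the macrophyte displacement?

4

Shortest chain: the benthic carp habitat loss → the riparian bass bloom → the heron habitat loss → the native zooplankton population decline → the macrophyte displacement.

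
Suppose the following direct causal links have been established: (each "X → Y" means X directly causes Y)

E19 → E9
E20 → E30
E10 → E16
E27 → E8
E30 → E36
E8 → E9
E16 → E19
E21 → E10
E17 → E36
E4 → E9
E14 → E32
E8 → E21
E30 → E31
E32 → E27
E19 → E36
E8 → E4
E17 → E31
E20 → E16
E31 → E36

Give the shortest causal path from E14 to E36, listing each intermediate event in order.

E14 → E32
E32 → E27
E27 → E8
E8 → E21
E21 → E10
E10 → E16
E16 → E19
E19 → E36
Length: 8 steps.

E14 → E32 → E27 → E8 → E21 → E10 → E16 → E19 → E36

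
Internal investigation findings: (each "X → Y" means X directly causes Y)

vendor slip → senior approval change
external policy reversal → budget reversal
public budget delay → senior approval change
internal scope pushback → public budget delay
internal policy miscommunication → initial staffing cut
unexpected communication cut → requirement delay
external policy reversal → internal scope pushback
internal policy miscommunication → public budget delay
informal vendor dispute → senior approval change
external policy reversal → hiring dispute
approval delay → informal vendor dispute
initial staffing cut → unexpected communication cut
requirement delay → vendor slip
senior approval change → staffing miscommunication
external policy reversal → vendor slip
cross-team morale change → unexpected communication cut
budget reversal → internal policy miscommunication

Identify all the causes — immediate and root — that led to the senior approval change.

the approval delay, the budget reversal, the cross-team morale change, the external policy reversal, the informal vendor dispute, the initial staffing cut, the internal policy miscommunication, the internal scope pushback, the public budget delay, the requirement delay, the unexpected communication cut, the vendor slip

Immediate causes of the senior approval change: the informal vendor dispute, the vendor slip, the public budget delay.
Further upstream: the external policy reversal, the budget reversal, the internal policy miscommunication, the cross-team morale change, the initial staffing cut, the unexpected communication cut, the approval delay, the requirement delay, the internal scope pushback.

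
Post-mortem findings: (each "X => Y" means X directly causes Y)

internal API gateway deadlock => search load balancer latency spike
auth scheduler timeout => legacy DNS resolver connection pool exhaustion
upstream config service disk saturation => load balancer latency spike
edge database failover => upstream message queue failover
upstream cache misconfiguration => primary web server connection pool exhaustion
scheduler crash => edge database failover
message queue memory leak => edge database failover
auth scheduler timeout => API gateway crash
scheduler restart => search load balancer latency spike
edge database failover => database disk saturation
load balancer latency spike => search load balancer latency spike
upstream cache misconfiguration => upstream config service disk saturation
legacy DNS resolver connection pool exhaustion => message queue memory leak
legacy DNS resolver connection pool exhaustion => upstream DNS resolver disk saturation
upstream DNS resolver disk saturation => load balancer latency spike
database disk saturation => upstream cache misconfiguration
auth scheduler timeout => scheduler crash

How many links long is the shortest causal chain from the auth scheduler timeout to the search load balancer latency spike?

Shortest chain: the auth scheduler timeout → the legacy DNS resolver connection pool exhaustion → the upstream DNS resolver disk saturation → the load balancer latency spike → the search load balancer latency spike.

4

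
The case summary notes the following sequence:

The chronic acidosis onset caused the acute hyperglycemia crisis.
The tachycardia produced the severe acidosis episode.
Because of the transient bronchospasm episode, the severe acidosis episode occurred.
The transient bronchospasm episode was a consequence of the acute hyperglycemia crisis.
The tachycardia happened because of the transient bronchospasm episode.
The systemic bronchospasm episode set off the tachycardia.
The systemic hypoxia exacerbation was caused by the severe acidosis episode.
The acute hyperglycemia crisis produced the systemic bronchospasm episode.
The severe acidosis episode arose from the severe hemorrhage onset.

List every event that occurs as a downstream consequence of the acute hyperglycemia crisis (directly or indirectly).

the severe acidosis episode, the systemic bronchospasm episode, the systemic hypoxia exacerbation, the tachycardia, the transient bronchospasm episode

Direct effects: the transient bronchospasm episode, the systemic bronchospasm episode.
2 steps out: the tachycardia, the severe acidosis episode.
3 steps out: the systemic hypoxia exacerbation.
Not reachable from it: the chronic acidosis onset, the severe hemorrhage onset.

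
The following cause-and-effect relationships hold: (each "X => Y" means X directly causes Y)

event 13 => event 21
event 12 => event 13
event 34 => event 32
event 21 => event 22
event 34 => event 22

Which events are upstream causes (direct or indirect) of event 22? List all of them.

Immediate causes of event 22: event 34, event 21.
Further upstream: event 12, event 13.

event 12, event 13, event 21, event 34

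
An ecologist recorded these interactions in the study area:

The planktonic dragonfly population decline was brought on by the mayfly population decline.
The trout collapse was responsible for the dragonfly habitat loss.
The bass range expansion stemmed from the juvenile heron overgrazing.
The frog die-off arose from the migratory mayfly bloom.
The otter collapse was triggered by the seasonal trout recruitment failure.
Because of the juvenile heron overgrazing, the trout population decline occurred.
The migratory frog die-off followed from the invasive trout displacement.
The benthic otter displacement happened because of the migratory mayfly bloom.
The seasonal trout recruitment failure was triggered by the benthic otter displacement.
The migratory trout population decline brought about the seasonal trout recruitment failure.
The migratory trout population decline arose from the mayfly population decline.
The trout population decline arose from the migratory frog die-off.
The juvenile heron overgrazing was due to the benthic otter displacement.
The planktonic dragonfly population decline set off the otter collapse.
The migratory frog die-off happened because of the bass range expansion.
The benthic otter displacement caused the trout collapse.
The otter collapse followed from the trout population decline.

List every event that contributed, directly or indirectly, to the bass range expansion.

the benthic otter displacement, the juvenile heron overgrazing, the migratory mayfly bloom

Immediate cause of the bass range expansion: the juvenile heron overgrazing.
Further upstream: the migratory mayfly bloom, the benthic otter displacement.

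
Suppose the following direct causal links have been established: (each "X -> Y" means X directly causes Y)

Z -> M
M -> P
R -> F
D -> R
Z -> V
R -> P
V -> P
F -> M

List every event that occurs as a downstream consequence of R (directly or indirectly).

Direct effects: F, P.
2 steps out: M.
Not reachable from it: Z, D, V.

F, M, P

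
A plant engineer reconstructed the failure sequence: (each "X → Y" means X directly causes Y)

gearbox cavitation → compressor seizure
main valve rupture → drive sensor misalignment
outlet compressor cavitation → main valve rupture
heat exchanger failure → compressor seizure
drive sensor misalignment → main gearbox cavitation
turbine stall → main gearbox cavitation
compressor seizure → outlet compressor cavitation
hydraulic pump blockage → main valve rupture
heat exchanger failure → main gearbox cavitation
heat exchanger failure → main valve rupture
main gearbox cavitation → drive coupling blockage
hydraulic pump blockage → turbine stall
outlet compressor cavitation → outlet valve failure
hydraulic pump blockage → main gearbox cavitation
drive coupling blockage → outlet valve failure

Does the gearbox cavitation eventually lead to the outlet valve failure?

Yes

There is a causal chain: the gearbox cavitation → the compressor seizure → the outlet compressor cavitation → the outlet valve failure.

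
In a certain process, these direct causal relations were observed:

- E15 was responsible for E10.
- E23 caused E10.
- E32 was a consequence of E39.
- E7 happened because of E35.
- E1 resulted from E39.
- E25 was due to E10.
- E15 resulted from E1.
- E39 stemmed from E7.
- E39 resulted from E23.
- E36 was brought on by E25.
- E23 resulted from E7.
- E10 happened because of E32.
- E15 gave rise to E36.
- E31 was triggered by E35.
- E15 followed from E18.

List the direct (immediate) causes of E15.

Upstream contributors include E35, E7, E23, E39, but only E1, E18 feed directly into E15.

E1, E18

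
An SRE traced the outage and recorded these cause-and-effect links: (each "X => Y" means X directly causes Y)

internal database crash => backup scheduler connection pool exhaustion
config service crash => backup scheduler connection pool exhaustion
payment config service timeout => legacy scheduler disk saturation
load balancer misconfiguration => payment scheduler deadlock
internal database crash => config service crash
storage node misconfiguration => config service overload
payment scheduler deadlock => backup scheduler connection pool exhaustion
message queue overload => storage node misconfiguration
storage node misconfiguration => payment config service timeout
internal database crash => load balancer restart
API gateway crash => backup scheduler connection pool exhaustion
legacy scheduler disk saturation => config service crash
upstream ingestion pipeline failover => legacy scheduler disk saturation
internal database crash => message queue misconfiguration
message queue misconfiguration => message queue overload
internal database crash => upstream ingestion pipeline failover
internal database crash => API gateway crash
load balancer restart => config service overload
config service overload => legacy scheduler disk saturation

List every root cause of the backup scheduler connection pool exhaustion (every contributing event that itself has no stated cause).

the internal database crash, the load balancer misconfiguration

Tracing upstream from the backup scheduler connection pool exhaustion: the backup scheduler connection pool exhaustion ← the internal database crash.
A separate upstream branch: the backup scheduler connection pool exhaustion ← the payment scheduler deadlock ← the load balancer misconfiguration.
Each of those chain origins has no stated cause.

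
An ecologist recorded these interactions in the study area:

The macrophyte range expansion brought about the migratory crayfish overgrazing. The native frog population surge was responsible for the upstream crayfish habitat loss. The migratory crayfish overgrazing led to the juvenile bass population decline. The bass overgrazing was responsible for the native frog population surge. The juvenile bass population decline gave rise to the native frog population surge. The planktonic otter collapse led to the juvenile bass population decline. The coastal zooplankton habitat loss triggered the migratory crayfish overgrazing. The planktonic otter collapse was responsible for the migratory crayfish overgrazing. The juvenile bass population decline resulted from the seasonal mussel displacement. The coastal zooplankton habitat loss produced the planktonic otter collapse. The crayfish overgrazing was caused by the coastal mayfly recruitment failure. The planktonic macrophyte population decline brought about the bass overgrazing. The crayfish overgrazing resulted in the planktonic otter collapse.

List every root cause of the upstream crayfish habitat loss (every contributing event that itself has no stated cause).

Tracing upstream from the upstream crayfish habitat loss: the upstream crayfish habitat loss ← the native frog population surge ← the juvenile bass population decline ← the planktonic otter collapse ← the crayfish overgrazing ← the coastal mayfly recruitment failure.
A separate upstream branch: the upstream crayfish habitat loss ← the native frog population surge ← the juvenile bass population decline ← the migratory crayfish overgrazing ← the macrophyte range expansion.
A separate upstream branch: the upstream crayfish habitat loss ← the native frog population surge ← the juvenile bass population decline ← the planktonic otter collapse ← the coastal zooplankton habitat loss.
A separate upstream branch: the upstream crayfish habitat loss ← the native frog population surge ← the bass overgrazing ← the planktonic macrophyte population decline.
A separate upstream branch: the upstream crayfish habitat loss ← the native frog population surge ← the juvenile bass population decline ← the seasonal mussel displacement.
Each of those chain origins has no stated cause.

the coastal mayfly recruitment failure, the coastal zooplankton habitat loss, the macrophyte range expansion, the planktonic macrophyte population decline, the seasonal mussel displacement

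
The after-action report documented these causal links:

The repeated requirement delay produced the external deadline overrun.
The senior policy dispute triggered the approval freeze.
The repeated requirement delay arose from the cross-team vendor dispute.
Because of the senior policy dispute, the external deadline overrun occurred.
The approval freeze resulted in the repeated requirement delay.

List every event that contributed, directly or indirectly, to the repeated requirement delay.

Immediate causes of the repeated requirement delay: the approval freeze, the cross-team vendor dispute.
Further upstream: the senior policy dispute.

the approval freeze, the cross-team vendor dispute, the senior policy dispute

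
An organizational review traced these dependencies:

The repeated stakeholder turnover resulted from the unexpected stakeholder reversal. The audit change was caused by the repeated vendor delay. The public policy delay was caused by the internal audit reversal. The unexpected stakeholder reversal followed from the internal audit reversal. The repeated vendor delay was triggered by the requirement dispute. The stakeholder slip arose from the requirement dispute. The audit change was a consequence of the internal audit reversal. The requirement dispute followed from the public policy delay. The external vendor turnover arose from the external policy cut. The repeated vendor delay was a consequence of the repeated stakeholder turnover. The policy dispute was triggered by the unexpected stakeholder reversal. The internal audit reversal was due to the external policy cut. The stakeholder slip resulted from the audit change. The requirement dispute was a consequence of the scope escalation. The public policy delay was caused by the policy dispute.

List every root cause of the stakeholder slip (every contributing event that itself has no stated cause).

the external policy cut, the scope escalation

Tracing upstream from the stakeholder slip: the stakeholder slip ← the audit change ← the internal audit reversal ← the external policy cut.
A separate upstream branch: the stakeholder slip ← the requirement dispute ← the scope escalation.
Each of those chain origins has no stated cause.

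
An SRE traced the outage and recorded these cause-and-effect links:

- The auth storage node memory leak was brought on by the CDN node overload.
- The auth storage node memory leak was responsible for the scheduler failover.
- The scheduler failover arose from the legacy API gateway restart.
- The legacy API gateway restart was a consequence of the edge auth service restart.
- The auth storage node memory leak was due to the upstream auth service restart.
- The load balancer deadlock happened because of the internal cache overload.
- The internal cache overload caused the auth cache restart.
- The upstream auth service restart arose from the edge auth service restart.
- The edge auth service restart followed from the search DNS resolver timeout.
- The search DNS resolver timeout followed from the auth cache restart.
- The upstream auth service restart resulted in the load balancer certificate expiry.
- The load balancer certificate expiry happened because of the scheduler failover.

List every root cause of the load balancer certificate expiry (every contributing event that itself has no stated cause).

Tracing upstream from the load balancer certificate expiry: the load balancer certificate expiry ← the upstream auth service restart ← the edge auth service restart ← the search DNS resolver timeout ← the auth cache restart ← the internal cache overload.
A separate upstream branch: the load balancer certificate expiry ← the scheduler failover ← the auth storage node memory leak ← the CDN node overload.
Each of those chain origins has no stated cause.

the CDN node overload, the internal cache overload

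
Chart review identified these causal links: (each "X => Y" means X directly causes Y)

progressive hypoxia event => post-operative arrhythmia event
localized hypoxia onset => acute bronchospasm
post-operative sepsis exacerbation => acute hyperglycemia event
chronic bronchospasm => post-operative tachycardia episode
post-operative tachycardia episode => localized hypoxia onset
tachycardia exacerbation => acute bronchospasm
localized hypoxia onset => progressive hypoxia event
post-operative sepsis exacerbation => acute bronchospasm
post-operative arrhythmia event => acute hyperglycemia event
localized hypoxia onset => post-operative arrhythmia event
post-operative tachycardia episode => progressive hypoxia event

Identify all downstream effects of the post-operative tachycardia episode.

the acute bronchospasm, the acute hyperglycemia event, the localized hypoxia onset, the post-operative arrhythmia event, the progressive hypoxia event

Direct effects: the localized hypoxia onset, the progressive hypoxia event.
2 steps out: the post-operative arrhythmia event, the acute bronchospasm.
3 steps out: the acute hyperglycemia event.
Not reachable from it: the chronic bronchospasm, the post-operative sepsis exacerbation, the tachycardia exacerbation.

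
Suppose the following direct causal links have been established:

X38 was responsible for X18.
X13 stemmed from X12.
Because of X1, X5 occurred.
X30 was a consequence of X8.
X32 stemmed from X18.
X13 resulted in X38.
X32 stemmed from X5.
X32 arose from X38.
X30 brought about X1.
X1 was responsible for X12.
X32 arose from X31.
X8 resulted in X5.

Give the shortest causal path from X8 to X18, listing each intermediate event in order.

X8 → X30
X30 → X1
X1 → X12
X12 → X13
X13 → X38
X38 → X18
Length: 6 steps.

X8 → X30 → X1 → X12 → X13 → X38 → X18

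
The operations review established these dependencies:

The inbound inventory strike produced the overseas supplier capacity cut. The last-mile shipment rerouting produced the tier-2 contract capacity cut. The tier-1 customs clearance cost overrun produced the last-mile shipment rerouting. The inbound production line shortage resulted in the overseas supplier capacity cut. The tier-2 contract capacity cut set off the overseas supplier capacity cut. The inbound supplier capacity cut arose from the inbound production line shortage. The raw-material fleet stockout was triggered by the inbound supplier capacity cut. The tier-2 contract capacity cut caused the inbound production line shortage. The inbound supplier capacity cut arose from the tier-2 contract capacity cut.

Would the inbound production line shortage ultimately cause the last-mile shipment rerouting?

The inbound production line shortage leads to the inbound supplier capacity cut, the raw-material fleet stockout, the overseas supplier capacity cut; the last-mile shipment rerouting is not among them.

No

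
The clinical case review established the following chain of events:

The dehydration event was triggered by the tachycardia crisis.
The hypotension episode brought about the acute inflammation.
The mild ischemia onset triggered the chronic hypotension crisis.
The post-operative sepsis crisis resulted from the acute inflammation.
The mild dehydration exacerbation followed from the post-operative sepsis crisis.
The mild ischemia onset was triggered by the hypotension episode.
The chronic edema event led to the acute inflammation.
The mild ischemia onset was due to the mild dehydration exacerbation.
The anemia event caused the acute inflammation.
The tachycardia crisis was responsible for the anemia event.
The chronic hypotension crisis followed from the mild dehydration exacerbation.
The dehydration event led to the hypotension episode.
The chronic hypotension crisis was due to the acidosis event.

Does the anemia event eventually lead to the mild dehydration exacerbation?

There is a causal chain: the anemia event → the acute inflammation → the post-operative sepsis crisis → the mild dehydration exacerbation.

Yes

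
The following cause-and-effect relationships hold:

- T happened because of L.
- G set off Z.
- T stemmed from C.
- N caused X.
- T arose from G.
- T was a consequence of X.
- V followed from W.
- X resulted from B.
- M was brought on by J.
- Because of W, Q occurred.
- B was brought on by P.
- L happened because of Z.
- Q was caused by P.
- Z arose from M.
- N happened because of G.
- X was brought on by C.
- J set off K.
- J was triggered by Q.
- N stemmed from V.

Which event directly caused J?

Q

Upstream contributors include W, P, but only Q feeds directly into J.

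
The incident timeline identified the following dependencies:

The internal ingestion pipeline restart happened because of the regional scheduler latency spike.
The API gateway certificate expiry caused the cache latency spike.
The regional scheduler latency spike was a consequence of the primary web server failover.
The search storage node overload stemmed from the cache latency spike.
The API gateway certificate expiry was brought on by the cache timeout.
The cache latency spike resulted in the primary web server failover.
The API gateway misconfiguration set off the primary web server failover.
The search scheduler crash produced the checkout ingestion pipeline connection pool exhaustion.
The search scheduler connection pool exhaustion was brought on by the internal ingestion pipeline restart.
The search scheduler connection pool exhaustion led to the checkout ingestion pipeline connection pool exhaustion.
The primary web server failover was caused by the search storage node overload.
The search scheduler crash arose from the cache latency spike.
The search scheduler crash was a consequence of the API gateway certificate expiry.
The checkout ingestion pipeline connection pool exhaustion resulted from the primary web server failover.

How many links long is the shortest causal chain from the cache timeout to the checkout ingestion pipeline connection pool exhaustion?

Shortest chain: the cache timeout → the API gateway certificate expiry → the search scheduler crash → the checkout ingestion pipeline connection pool exhaustion.

3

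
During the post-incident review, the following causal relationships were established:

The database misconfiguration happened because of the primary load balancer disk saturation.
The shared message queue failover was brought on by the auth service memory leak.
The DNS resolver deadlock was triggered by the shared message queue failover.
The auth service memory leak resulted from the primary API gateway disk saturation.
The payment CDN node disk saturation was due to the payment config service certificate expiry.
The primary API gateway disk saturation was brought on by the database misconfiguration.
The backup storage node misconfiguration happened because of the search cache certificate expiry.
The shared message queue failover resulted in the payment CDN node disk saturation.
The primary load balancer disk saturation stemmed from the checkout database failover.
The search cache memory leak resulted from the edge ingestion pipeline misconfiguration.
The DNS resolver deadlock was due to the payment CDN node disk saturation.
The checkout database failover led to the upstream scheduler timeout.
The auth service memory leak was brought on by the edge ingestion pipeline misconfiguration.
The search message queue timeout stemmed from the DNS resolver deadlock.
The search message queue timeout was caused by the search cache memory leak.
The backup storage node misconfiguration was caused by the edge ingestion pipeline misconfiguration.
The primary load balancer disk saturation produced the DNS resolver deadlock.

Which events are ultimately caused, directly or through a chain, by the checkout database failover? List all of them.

the DNS resolver deadlock, the auth service memory leak, the database misconfiguration, the payment CDN node disk saturation, the primary API gateway disk saturation, the primary load balancer disk saturation, the search message queue timeout, the shared message queue failover, the upstream scheduler timeout

Direct effects: the primary load balancer disk saturation, the upstream scheduler timeout.
2 steps out: the database misconfiguration, the DNS resolver deadlock.
3 steps out: the primary API gateway disk saturation, the search message queue timeout.
4 steps out: the auth service memory leak.
5 steps out: the shared message queue failover.
6 steps out: the payment CDN node disk saturation.
Not reachable from it: the search cache certificate expiry, the payment config service certificate expiry, the edge ingestion pipeline misconfiguration, the search cache memory leak, the backup storage node misconfiguration.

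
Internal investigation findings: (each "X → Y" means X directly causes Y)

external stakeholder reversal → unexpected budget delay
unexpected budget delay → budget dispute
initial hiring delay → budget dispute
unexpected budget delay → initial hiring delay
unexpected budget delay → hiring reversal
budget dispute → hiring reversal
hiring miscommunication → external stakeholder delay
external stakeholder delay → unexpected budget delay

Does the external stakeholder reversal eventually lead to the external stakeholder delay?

No

The external stakeholder reversal leads to the unexpected budget delay, the initial hiring delay, the budget dispute, the hiring reversal; the external stakeholder delay is not among them.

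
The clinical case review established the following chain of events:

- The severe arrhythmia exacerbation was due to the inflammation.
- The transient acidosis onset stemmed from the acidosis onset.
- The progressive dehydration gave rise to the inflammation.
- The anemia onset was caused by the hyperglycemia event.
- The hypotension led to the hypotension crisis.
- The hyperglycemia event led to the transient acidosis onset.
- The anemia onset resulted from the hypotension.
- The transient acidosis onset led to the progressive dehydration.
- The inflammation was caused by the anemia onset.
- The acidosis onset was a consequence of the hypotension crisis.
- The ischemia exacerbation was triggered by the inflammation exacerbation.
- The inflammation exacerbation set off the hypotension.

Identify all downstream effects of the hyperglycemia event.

the anemia onset, the inflammation, the progressive dehydration, the severe arrhythmia exacerbation, the transient acidosis onset

Direct effects: the anemia onset, the transient acidosis onset.
2 steps out: the progressive dehydration, the inflammation.
3 steps out: the severe arrhythmia exacerbation.
Not reachable from it: the inflammation exacerbation, the hypotension, the ischemia exacerbation, the hypotension crisis, the acidosis onset.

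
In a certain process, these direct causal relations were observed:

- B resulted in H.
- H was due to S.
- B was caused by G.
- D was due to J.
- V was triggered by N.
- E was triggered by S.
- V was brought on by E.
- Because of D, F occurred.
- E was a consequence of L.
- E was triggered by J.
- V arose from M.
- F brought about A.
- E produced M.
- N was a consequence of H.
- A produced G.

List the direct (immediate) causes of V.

E, M, N

Upstream contributors include J, D, F, S, A, G, B, H, L, but only E, M, N feed directly into V.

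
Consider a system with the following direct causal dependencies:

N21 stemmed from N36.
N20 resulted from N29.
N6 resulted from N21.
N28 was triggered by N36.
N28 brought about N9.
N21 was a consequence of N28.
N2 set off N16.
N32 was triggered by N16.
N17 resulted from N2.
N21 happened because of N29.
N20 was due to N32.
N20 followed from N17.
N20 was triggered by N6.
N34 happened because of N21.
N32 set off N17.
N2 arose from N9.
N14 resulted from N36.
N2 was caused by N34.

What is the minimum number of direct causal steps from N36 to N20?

Shortest chain: N36 → N21 → N6 → N20.

3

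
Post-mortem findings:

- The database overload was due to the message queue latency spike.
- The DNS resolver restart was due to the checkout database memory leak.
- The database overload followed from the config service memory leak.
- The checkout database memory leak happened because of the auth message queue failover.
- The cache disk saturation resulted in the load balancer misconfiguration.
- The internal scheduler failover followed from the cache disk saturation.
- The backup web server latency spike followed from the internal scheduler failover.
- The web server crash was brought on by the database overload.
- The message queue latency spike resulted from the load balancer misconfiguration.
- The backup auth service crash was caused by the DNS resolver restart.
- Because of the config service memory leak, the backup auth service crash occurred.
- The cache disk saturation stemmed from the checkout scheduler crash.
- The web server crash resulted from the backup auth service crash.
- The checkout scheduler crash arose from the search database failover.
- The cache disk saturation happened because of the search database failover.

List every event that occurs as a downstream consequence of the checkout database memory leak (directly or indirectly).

the DNS resolver restart, the backup auth service crash, the web server crash

Direct effects: the DNS resolver restart.
2 steps out: the backup auth service crash.
3 steps out: the web server crash.
Not reachable from it: the search database failover, the checkout scheduler crash, the cache disk saturation, the load balancer misconfiguration, the auth message queue failover, the internal scheduler failover, the backup web server latency spike, the message queue latency spike, the config service memory leak, the database overload.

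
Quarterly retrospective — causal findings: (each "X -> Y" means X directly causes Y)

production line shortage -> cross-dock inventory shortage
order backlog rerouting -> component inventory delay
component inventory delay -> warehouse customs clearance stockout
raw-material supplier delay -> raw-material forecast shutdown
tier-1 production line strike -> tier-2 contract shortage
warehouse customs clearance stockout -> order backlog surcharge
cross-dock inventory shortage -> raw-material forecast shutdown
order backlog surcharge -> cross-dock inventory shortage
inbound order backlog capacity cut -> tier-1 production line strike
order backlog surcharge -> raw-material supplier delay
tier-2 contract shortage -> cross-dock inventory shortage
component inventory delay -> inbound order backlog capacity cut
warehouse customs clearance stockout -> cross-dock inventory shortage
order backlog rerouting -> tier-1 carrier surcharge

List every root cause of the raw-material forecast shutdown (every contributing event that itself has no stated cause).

Tracing upstream from the raw-material forecast shutdown: the raw-material forecast shutdown ← the cross-dock inventory shortage ← the warehouse customs clearance stockout ← the component inventory delay ← the order backlog rerouting.
A separate upstream branch: the raw-material forecast shutdown ← the cross-dock inventory shortage ← the production line shortage.
Each of those chain origins has no stated cause.

the order backlog rerouting, the production line shortage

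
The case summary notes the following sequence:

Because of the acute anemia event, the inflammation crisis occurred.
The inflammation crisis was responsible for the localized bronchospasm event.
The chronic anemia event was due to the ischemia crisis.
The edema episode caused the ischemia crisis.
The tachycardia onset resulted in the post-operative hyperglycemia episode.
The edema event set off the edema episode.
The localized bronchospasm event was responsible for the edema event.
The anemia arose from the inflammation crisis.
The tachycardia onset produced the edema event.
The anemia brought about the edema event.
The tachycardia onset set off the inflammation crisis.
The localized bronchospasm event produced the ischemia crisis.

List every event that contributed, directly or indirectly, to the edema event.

Immediate causes of the edema event: the tachycardia onset, the localized bronchospasm event, the anemia.
Further upstream: the inflammation crisis, the acute anemia event.

the acute anemia event, the anemia, the inflammation crisis, the localized bronchospasm event, the tachycardia onset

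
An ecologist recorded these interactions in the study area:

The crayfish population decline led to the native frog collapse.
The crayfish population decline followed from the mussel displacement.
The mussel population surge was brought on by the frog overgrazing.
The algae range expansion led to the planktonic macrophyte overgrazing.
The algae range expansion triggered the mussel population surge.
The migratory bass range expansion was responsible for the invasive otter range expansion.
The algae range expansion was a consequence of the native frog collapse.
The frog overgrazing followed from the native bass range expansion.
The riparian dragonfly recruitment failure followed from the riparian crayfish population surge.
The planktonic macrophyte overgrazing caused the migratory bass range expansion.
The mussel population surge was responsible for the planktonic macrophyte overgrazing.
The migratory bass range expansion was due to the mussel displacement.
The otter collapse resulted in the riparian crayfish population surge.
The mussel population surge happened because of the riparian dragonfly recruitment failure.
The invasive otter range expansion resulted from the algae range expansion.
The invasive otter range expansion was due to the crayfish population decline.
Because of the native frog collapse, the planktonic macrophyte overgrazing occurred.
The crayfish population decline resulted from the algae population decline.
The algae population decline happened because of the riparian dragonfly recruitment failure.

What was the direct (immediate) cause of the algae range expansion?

the native frog collapse

Upstream contributors include the otter collapse, the riparian crayfish population surge, the mussel displacement, the riparian dragonfly recruitment failure, the algae population decline, the crayfish population decline, but only the native frog collapse feeds directly into the algae range expansion.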